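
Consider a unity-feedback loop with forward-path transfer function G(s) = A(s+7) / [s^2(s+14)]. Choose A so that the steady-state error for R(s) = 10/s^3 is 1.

20

G(s) has two factors of s in the denominator, so the system is type 2.
K_a = lim_{s→0} s^2·G(s) = A·7 / (14) = 0.5·A.
e_ss = 10/K_a = 1 ⇒ K_a = 10 ⇒ A = 10/0.5 = 20.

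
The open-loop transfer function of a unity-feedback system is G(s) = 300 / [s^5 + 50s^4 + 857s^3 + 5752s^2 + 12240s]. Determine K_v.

5/204

Factoring s from the denominator leaves a polynomial with constant term 12240, so the system is type 1.
K_v = lim_{s→0} s·G(s) = 300 / 12240 = 5/204.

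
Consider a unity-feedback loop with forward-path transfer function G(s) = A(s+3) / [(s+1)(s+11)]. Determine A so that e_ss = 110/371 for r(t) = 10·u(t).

No free integrators in G(s): this is a type 0 system.
K_p = lim_{s→0} G(s) = A·3 / (1·11) = (3/11)·A.
e_ss = 10/(1 + K_p) = 110/371 ⇒ 1 + (3/11)·A = 371/11 ⇒ A = 120.

120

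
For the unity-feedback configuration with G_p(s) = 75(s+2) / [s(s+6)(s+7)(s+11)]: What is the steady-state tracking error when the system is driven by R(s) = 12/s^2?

36.96

One free integrator in G_p(s): this is a type 1 system.
K_v = lim_{s→0} s·G_p(s) = 75·2 / (6·7·11) = 25/77.
e_ss = 12/K_v = 12/(25/77) = 36.96.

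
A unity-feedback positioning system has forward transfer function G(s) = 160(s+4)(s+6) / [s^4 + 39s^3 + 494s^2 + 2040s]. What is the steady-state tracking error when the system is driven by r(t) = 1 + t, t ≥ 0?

The denominator has no term below 2040s — 1 pole at s=0, type 1. Treating each term separately:
  • 1: tracked with zero error.
  • t: e_ss = 1/K_v with K_v=32/17 → 17/32.
Total e_ss = 17/32.

17/32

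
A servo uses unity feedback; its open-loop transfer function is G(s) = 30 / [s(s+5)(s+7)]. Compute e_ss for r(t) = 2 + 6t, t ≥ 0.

7

The open loop has one pole at the origin → type 1 system. Treating each term separately:
  • 2: tracked with zero error.
  • 6t: e_ss = 6/K_v with K_v=6/7 → 7.
Total e_ss = 7.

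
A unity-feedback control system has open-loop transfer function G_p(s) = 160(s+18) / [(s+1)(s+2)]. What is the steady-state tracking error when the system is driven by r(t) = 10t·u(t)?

infinity

The open loop has no poles at the origin → type 0 system.
K_v = lim_{s→0} s·G_p(s) = 0; the steady-state error to this ramp input grows without bound.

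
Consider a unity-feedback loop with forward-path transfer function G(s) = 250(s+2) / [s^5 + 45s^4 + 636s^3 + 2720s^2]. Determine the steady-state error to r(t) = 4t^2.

The denominator has no term below 2720s^2 — 2 poles at s=0, type 2.
K_a = lim_{s→0} s^2·G(s) = 250·2 / 2720 = 25/136.
r(t) = 4t^2 gives R(s) = 8/s^3.
e_ss = 8/K_a = 8/(25/136) = 43.52.

43.52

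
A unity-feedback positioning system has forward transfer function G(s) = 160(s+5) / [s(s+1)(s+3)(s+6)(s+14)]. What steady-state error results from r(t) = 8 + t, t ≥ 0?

0.315

One free integrator in G(s): this is a type 1 system. By superposition:
  • 8: tracked with zero error.
  • t: e_ss = 1/K_v with K_v=200/63 → 0.315.
Total e_ss = 0.315.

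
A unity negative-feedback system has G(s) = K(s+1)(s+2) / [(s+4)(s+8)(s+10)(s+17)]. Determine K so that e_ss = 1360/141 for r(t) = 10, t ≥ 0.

100

System type = 0 (no poles at s=0).
K_p = lim_{s→0} G(s) = K·1·2 / (4·8·10·17) = (1/2720)·K.
e_ss = 10/(1 + K_p) = 1360/141 ⇒ 1 + (1/2720)·K = 141/136 ⇒ K = 100.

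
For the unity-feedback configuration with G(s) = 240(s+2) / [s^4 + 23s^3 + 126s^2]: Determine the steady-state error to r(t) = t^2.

The denominator has no term below 126s^2 — 2 poles at s=0, type 2.
K_a = lim_{s→0} s^2·G(s) = 240·2 / 126 = 80/21.
r(t) = t^2 gives R(s) = 2/s^3.
e_ss = 2/K_a = 2/(80/21) = 0.525.

0.525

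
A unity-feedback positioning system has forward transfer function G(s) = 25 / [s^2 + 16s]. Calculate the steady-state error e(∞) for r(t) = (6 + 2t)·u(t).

1.28

Factoring s from the denominator leaves a polynomial with constant term 16, so the system is type 1. Treating each term separately:
  • 6: tracked with zero error.
  • 2t: e_ss = 2/K_v with K_v=1.5625 → 1.28.
Total e_ss = 1.28.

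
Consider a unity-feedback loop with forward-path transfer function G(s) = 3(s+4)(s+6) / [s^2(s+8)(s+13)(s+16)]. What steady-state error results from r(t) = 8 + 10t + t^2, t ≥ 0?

The open loop has two poles at the origin → type 2 system. Taking each input component in turn:
  • 8: tracked with zero error.
  • 10t: tracked with zero error.
  • t^2: e_ss = 2/K_a with K_a=9/208 → 416/9.
Total e_ss = 416/9.

416/9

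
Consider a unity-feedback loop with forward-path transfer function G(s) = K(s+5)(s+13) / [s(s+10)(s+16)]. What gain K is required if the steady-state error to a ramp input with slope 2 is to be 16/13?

4

System type = 1 (one pole at s=0).
K_v = lim_{s→0} s·G(s) = K·5·13 / (10·16) = (13/32)·K.
e_ss = 2/K_v = 16/13 ⇒ K_v = 1.625 ⇒ K = 1.625/(13/32) = 4.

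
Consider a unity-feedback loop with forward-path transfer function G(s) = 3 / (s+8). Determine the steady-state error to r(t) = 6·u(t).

G(s) has no factors of s in the denominator, so the system is type 0.
K_p = lim_{s→0} G(s) = 3 / (8) = 0.375.
e_ss = 6/(1 + K_p) = 6/1.375 = 48/11.

48/11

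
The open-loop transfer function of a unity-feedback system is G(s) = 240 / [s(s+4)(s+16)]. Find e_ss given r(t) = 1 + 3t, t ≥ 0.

0.8

System type = 1 (one pole at s=0). Treating each term separately:
  • 1: tracked with zero error.
  • 3t: e_ss = 3/K_v with K_v=3.75 → 0.8.
Total e_ss = 0.8.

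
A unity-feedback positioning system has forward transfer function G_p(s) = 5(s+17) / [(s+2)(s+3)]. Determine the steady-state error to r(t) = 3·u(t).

18/91

System type = 0 (no poles at s=0).
K_p = lim_{s→0} G_p(s) = 5·17 / (2·3) = 85/6.
e_ss = 3/(1 + K_p) = 3/(91/6) = 18/91.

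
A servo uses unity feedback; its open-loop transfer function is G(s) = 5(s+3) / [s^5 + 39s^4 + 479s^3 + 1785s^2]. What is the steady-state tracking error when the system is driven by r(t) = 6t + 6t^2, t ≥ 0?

1428

Factoring s^2 from the denominator leaves a polynomial with constant term 1785, so the system is type 2. Treating each term separately:
  • 6t: tracked with zero error.
  • 6t^2: e_ss = 12/K_a with K_a=1/119 → 1428.
Total e_ss = 1428.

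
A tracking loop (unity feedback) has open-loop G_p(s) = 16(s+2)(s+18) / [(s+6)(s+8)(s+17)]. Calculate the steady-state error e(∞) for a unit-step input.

17/29

No free integrators in G_p(s): this is a type 0 system.
K_p = lim_{s→0} G_p(s) = 16·2·18 / (6·8·17) = 12/17.
e_ss = 1/(1 + K_p) = 1/(29/17) = 17/29.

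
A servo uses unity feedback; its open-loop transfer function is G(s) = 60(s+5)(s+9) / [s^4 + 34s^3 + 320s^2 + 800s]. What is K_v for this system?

3.375

Lowest-order denominator term is 800s, so the open loop has 1 pole at the origin → type 1 system.
K_v = lim_{s→0} s·G(s) = 60·5·9 / 800 = 3.375.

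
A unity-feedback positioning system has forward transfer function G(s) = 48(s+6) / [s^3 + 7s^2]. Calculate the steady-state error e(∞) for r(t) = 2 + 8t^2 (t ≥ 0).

Lowest-order denominator term is 7s^2, so the open loop has 2 poles at the origin → type 2 system. By superposition:
  • 2: tracked with zero error.
  • 8t^2: e_ss = 16/K_a with K_a=288/7 → 7/18.
Total e_ss = 7/18.

7/18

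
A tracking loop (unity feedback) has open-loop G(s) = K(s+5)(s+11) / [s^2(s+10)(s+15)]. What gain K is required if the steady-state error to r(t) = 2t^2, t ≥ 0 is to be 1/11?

G(s) has two factors of s in the denominator, so the system is type 2.
K_a = lim_{s→0} s^2·G(s) = K·5·11 / (10·15) = (11/30)·K.
e_ss = 4/K_a = 1/11 ⇒ K_a = 44 ⇒ K = 44/(11/30) = 120.

120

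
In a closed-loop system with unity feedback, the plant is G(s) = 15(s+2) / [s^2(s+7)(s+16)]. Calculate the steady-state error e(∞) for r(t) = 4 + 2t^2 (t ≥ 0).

224/15

The open loop has two poles at the origin → type 2 system. Treating each term separately:
  • 4: tracked with zero error.
  • 2t^2: e_ss = 4/K_a with K_a=15/56 → 224/15.
Total e_ss = 224/15.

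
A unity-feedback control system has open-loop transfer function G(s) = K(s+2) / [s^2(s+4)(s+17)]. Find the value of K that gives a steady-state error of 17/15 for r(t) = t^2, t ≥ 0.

60

System type = 2 (two poles at s=0).
K_a = lim_{s→0} s^2·G(s) = K·2 / (4·17) = (1/34)·K.
e_ss = 2/K_a = 17/15 ⇒ K_a = 30/17 ⇒ K = (30/17)/(1/34) = 60.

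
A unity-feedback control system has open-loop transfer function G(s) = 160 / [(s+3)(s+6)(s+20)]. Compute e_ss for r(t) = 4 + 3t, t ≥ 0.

System type = 0 (no poles at s=0). By superposition:
  • 4: e_ss = 4/(1+K_p) with K_p=4/9 → 36/13.
  • 3t: a type-0 system cannot track it, e_ss → ∞.
The unbounded component dominates.

infinity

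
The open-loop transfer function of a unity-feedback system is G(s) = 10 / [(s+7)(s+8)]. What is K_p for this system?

No free integrators in G(s): this is a type 0 system.
K_p = lim_{s→0} G(s) = 10 / (7·8) = 5/28.

5/28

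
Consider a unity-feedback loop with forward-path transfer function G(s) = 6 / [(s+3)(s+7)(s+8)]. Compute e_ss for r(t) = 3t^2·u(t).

No free integrators in G(s): this is a type 0 system.
For a type-0 system K_a = 0, so e_ss to a parabolic input is unbounded.

infinity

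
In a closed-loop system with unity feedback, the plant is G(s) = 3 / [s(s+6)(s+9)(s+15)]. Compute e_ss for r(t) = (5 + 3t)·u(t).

810

The open loop has one pole at the origin → type 1 system. By superposition:
  • 5: tracked with zero error.
  • 3t: e_ss = 3/K_v with K_v=1/270 → 810.
Total e_ss = 810.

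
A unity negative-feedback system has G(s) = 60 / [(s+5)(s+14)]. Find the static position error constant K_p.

6/7

No free integrators in G(s): this is a type 0 system.
K_p = lim_{s→0} G(s) = 60 / (5·14) = 6/7.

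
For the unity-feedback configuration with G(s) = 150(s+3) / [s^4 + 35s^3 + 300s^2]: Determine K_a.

1.5

Factoring s^2 from the denominator leaves a polynomial with constant term 300, so the system is type 2.
K_a = lim_{s→0} s^2·G(s) = 150·3 / 300 = 1.5.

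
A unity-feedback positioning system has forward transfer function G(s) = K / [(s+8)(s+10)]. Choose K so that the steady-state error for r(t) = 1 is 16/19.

15

G(s) has no factors of s in the denominator, so the system is type 0.
K_p = lim_{s→0} G(s) = K / (8·10) = 0.0125·K.
e_ss = 1/(1 + K_p) = 16/19 ⇒ 1 + 0.0125·K = 1.1875 ⇒ K = 15.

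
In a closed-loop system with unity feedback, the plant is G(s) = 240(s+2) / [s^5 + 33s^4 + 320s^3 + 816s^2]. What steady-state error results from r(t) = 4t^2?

Lowest-order denominator term is 816s^2, so the open loop has 2 poles at the origin → type 2 system.
K_a = lim_{s→0} s^2·G(s) = 240·2 / 816 = 10/17.
r(t) = 4t^2 gives R(s) = 8/s^3.
e_ss = 8/K_a = 8/(10/17) = 13.6.

13.6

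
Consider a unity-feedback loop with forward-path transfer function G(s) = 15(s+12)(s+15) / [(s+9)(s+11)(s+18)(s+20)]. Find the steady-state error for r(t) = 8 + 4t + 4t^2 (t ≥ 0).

The open loop has no poles at the origin → type 0 system. By superposition:
  • 8: e_ss = 8/(1+K_p) with K_p=5/66 → 528/71.
  • 4t: a type-0 system cannot track it, e_ss → ∞.
  • 4t^2: a type-0 system cannot track it, e_ss → ∞.
The unbounded component dominates.

infinity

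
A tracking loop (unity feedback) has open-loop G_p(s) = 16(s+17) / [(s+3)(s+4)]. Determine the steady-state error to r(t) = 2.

System type = 0 (no poles at s=0).
K_p = lim_{s→0} G_p(s) = 16·17 / (3·4) = 68/3.
e_ss = 2/(1 + K_p) = 2/(71/3) = 6/71.

6/71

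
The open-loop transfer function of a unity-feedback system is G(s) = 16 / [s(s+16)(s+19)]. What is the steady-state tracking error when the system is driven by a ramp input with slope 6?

The open loop has one pole at the origin → type 1 system.
K_v = lim_{s→0} s·G(s) = 16 / (16·19) = 1/19.
e_ss = 6/K_v = 6/(1/19) = 114.

114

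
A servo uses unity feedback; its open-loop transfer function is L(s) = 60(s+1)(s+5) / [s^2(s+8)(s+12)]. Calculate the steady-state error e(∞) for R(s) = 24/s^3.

7.68

Two free integrators in L(s): this is a type 2 system.
K_a = lim_{s→0} s^2·L(s) = 60·1·5 / (8·12) = 3.125.
r(t) = 12t^2 gives R(s) = 24/s^3.
e_ss = 24/K_a = 24/3.125 = 7.68.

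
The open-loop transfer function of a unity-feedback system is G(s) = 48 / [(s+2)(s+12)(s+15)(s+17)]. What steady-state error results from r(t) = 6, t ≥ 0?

The open loop has no poles at the origin → type 0 system.
K_p = lim_{s→0} G(s) = 48 / (2·12·15·17) = 2/255.
e_ss = 6/(1 + K_p) = 6/(257/255) = 1530/257.

1530/257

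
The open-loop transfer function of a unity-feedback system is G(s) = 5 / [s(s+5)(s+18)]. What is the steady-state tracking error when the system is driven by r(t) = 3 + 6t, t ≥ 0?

108

System type = 1 (one pole at s=0). Treating each term separately:
  • 3: tracked with zero error.
  • 6t: e_ss = 6/K_v with K_v=1/18 → 108.
Total e_ss = 108.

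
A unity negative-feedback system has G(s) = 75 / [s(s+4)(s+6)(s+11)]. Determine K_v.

25/88

G(s) has one factor of s in the denominator, so the system is type 1.
K_v = lim_{s→0} s·G(s) = 75 / (4·6·11) = 25/88.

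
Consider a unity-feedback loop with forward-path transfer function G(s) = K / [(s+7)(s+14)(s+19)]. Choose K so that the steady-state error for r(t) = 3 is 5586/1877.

No free integrators in G(s): this is a type 0 system.
K_p = lim_{s→0} G(s) = K / (7·14·19) = (1/1862)·K.
e_ss = 3/(1 + K_p) = 5586/1877 ⇒ 1 + (1/1862)·K = 1877/1862 ⇒ K = 15.

15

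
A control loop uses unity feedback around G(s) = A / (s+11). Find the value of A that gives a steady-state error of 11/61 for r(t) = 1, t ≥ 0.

50

System type = 0 (no poles at s=0).
K_p = lim_{s→0} G(s) = A / (11) = (1/11)·A.
e_ss = 1/(1 + K_p) = 11/61 ⇒ 1 + (1/11)·A = 61/11 ⇒ A = 50.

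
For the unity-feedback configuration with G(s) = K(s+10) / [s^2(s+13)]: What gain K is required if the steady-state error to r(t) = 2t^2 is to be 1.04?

G(s) has two factors of s in the denominator, so the system is type 2.
K_a = lim_{s→0} s^2·G(s) = K·10 / (13) = (10/13)·K.
e_ss = 4/K_a = 1.04 ⇒ K_a = 50/13 ⇒ K = (50/13)/(10/13) = 5.

5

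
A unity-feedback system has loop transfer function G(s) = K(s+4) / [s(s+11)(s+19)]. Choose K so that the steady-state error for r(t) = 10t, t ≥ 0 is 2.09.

The open loop has one pole at the origin → type 1 system.
K_v = lim_{s→0} s·G(s) = K·4 / (11·19) = (4/209)·K.
e_ss = 10/K_v = 2.09 ⇒ K_v = 1000/209 ⇒ K = (1000/209)/(4/209) = 250.

250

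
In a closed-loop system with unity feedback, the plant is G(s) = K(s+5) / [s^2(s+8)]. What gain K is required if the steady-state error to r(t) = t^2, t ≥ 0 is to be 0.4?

8

The open loop has two poles at the origin → type 2 system.
K_a = lim_{s→0} s^2·G(s) = K·5 / (8) = 0.625·K.
e_ss = 2/K_a = 0.4 ⇒ K_a = 5 ⇒ K = 5/0.625 = 8.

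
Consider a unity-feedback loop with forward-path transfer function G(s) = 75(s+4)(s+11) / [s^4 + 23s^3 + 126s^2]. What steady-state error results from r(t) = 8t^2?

168/275

Lowest-order denominator term is 126s^2, so the open loop has 2 poles at the origin → type 2 system.
K_a = lim_{s→0} s^2·G(s) = 75·4·11 / 126 = 550/21.
r(t) = 8t^2 gives R(s) = 16/s^3.
e_ss = 16/K_a = 16/(550/21) = 168/275.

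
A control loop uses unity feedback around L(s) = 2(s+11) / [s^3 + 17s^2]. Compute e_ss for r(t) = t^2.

The denominator has no term below 17s^2 — 2 poles at s=0, type 2.
K_a = lim_{s→0} s^2·L(s) = 2·11 / 17 = 22/17.
r(t) = t^2 gives R(s) = 2/s^3.
e_ss = 2/K_a = 2/(22/17) = 17/11.

17/11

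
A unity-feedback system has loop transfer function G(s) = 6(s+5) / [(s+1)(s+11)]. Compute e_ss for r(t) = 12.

132/41

G(s) has no factors of s in the denominator, so the system is type 0.
K_p = lim_{s→0} G(s) = 6·5 / (1·11) = 30/11.
e_ss = 12/(1 + K_p) = 12/(41/11) = 132/41.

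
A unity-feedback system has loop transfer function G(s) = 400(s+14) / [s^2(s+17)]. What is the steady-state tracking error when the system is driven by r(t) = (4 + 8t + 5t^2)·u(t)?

17/560

G(s) has two factors of s in the denominator, so the system is type 2. Taking each input component in turn:
  • 4: tracked with zero error.
  • 8t: tracked with zero error.
  • 5t^2: e_ss = 10/K_a with K_a=5600/17 → 17/560.
Total e_ss = 17/560.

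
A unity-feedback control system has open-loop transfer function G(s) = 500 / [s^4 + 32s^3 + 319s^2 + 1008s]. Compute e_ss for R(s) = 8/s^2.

16.128

The denominator has no term below 1008s — 1 pole at s=0, type 1.
K_v = lim_{s→0} s·G(s) = 500 / 1008 = 125/252.
e_ss = 8/K_v = 8/(125/252) = 16.128.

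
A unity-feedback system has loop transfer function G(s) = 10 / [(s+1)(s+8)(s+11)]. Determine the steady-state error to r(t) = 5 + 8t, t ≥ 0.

System type = 0 (no poles at s=0). Treating each term separately:
  • 5: e_ss = 5/(1+K_p) with K_p=5/44 → 220/49.
  • 8t: a type-0 system cannot track it, e_ss → ∞.
The unbounded component dominates.

infinity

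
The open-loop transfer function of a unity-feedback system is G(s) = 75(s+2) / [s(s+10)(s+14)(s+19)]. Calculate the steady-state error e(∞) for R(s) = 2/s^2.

532/15

The open loop has one pole at the origin → type 1 system.
K_v = lim_{s→0} s·G(s) = 75·2 / (10·14·19) = 15/266.
e_ss = 2/K_v = 2/(15/266) = 532/15.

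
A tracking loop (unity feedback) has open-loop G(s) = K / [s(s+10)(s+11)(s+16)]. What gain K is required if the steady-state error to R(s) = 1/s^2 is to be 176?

One free integrator in G(s): this is a type 1 system.
K_v = lim_{s→0} s·G(s) = K / (10·11·16) = (1/1760)·K.
e_ss = 1/K_v = 176 ⇒ K_v = 1/176 ⇒ K = (1/176)/(1/1760) = 10.

10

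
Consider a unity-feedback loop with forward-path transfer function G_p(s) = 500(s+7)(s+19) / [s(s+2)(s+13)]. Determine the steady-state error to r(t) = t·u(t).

The open loop has one pole at the origin → type 1 system.
K_v = lim_{s→0} s·G_p(s) = 500·7·19 / (2·13) = 33250/13.
e_ss = 1/K_v = 1/(33250/13) = 13/33250.

13/33250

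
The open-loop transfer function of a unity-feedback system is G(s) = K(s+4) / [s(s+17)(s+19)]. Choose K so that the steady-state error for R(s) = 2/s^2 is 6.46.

G(s) has one factor of s in the denominator, so the system is type 1.
K_v = lim_{s→0} s·G(s) = K·4 / (17·19) = (4/323)·K.
e_ss = 2/K_v = 6.46 ⇒ K_v = 100/323 ⇒ K = (100/323)/(4/323) = 25.

25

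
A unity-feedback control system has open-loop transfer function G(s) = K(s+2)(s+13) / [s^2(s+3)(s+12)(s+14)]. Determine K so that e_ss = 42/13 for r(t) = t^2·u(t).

12

System type = 2 (two poles at s=0).
K_a = lim_{s→0} s^2·G(s) = K·2·13 / (3·12·14) = (13/252)·K.
e_ss = 2/K_a = 42/13 ⇒ K_a = 13/21 ⇒ K = (13/21)/(13/252) = 12.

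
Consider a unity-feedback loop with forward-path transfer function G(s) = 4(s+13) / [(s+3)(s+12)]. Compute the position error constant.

No free integrators in G(s): this is a type 0 system.
K_p = lim_{s→0} G(s) = 4·13 / (3·12) = 13/9.

13/9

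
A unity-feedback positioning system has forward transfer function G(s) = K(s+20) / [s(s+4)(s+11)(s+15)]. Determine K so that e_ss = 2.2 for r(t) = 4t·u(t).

60

One free integrator in G(s): this is a type 1 system.
K_v = lim_{s→0} s·G(s) = K·20 / (4·11·15) = (1/33)·K.
e_ss = 4/K_v = 2.2 ⇒ K_v = 20/11 ⇒ K = (20/11)/(1/33) = 60.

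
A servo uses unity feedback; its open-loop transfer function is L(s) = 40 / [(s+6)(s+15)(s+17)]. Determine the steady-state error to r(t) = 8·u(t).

No free integrators in L(s): this is a type 0 system.
K_p = lim_{s→0} L(s) = 40 / (6·15·17) = 4/153.
e_ss = 8/(1 + K_p) = 8/(157/153) = 1224/157.

1224/157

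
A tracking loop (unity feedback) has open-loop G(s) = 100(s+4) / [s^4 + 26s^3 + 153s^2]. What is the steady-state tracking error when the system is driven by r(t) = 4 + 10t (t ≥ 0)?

0

The denominator has no term below 153s^2 — 2 poles at s=0, type 2. Taking each input component in turn:
  • 4: tracked with zero error.
  • 10t: tracked with zero error.
Total e_ss = 0.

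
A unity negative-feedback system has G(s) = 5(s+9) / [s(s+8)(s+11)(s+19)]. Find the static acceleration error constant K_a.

G(s) has one factor of s in the denominator, so the system is type 1.
K_a = lim_{s→0} s^2·G(s) = 0 (the extra factor of s kills the finite limit).

0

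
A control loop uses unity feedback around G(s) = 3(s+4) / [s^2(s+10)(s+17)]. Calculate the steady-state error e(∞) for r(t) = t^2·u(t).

85/3

The open loop has two poles at the origin → type 2 system.
K_a = lim_{s→0} s^2·G(s) = 3·4 / (10·17) = 6/85.
r(t) = t^2 gives R(s) = 2/s^3.
e_ss = 2/K_a = 2/(6/85) = 85/3.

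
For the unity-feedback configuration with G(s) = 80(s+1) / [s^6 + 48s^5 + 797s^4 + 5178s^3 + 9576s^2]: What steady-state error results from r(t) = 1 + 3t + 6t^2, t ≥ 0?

The denominator has no term below 9576s^2 — 2 poles at s=0, type 2. Treating each term separately:
  • 1: tracked with zero error.
  • 3t: tracked with zero error.
  • 6t^2: e_ss = 12/K_a with K_a=10/1197 → 1436.4.
Total e_ss = 1436.4.

1436.4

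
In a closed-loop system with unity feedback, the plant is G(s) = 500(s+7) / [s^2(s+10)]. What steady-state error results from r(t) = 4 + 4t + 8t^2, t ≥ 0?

8/175

Two free integrators in G(s): this is a type 2 system. Taking each input component in turn:
  • 4: tracked with zero error.
  • 4t: tracked with zero error.
  • 8t^2: e_ss = 16/K_a with K_a=350 → 8/175.
Total e_ss = 8/175.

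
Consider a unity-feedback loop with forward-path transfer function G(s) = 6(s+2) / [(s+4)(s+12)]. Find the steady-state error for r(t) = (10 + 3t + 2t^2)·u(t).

infinity

System type = 0 (no poles at s=0). Treating each term separately:
  • 10: e_ss = 10/(1+K_p) with K_p=0.25 → 8.
  • 3t: a type-0 system cannot track it, e_ss → ∞.
  • 2t^2: a type-0 system cannot track it, e_ss → ∞.
The unbounded component dominates.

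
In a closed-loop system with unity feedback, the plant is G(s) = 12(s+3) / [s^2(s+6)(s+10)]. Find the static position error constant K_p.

K_p = lim_{s→0} G(s); with 2 poles at the origin the limit diverges, so K_p = ∞.

infinity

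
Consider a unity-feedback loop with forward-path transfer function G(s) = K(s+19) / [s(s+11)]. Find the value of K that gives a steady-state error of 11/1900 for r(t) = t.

100

The open loop has one pole at the origin → type 1 system.
K_v = lim_{s→0} s·G(s) = K·19 / (11) = (19/11)·K.
e_ss = 1/K_v = 11/1900 ⇒ K_v = 1900/11 ⇒ K = (1900/11)/(19/11) = 100.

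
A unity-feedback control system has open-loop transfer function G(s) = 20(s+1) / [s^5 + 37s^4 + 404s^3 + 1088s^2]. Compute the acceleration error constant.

Lowest-order denominator term is 1088s^2, so the open loop has 2 poles at the origin → type 2 system.
K_a = lim_{s→0} s^2·G(s) = 20·1 / 1088 = 5/272.

5/272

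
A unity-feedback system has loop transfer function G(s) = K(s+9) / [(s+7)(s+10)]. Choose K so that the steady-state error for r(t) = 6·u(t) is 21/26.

G(s) has no factors of s in the denominator, so the system is type 0.
K_p = lim_{s→0} G(s) = K·9 / (7·10) = (9/70)·K.
e_ss = 6/(1 + K_p) = 21/26 ⇒ 1 + (9/70)·K = 52/7 ⇒ K = 50.

50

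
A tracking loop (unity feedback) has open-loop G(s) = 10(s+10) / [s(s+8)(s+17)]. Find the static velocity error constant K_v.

G(s) has one factor of s in the denominator, so the system is type 1.
K_v = lim_{s→0} s·G(s) = 10·10 / (8·17) = 25/34.

25/34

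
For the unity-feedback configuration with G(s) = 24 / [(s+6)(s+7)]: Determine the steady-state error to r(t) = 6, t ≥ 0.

No free integrators in G(s): this is a type 0 system.
K_p = lim_{s→0} G(s) = 24 / (6·7) = 4/7.
e_ss = 6/(1 + K_p) = 6/(11/7) = 42/11.

42/11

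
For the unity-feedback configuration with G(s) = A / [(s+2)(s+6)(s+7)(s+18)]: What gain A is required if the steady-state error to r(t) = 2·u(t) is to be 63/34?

The open loop has no poles at the origin → type 0 system.
K_p = lim_{s→0} G(s) = A / (2·6·7·18) = (1/1512)·A.
e_ss = 2/(1 + K_p) = 63/34 ⇒ 1 + (1/1512)·A = 68/63 ⇒ A = 120.

120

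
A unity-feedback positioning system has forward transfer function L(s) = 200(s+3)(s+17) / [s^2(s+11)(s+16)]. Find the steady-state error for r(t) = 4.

0

L(s) has two factors of s in the denominator, so the system is type 2.
A type-2 system has K_p = ∞, so it tracks a step input with zero steady-state error.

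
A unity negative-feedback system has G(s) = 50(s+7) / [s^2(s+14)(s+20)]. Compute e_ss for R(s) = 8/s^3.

6.4

G(s) has two factors of s in the denominator, so the system is type 2.
K_a = lim_{s→0} s^2·G(s) = 50·7 / (14·20) = 1.25.
r(t) = 4t^2 gives R(s) = 8/s^3.
e_ss = 8/K_a = 8/1.25 = 6.4.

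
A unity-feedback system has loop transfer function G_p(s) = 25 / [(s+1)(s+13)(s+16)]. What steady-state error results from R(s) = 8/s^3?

System type = 0 (no poles at s=0).
For a type-0 system K_a = 0, so e_ss to a parabolic input is unbounded.

infinity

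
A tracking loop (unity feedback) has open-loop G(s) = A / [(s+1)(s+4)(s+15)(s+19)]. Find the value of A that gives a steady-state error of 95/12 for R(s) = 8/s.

The open loop has no poles at the origin → type 0 system.
K_p = lim_{s→0} G(s) = A / (1·4·15·19) = (1/1140)·A.
e_ss = 8/(1 + K_p) = 95/12 ⇒ 1 + (1/1140)·A = 96/95 ⇒ A = 12.

12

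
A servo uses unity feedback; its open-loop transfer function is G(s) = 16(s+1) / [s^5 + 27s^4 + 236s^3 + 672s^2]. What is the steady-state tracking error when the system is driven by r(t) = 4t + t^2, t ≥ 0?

The denominator has no term below 672s^2 — 2 poles at s=0, type 2. Treating each term separately:
  • 4t: tracked with zero error.
  • t^2: e_ss = 2/K_a with K_a=1/42 → 84.
Total e_ss = 84.

84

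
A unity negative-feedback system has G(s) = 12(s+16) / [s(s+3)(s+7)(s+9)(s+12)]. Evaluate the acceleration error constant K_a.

System type = 1 (one pole at s=0).
K_a = lim_{s→0} s^2·G(s) = 0 (the extra factor of s kills the finite limit).

0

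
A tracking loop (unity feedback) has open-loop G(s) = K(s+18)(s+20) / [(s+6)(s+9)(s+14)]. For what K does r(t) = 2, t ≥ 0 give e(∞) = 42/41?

2

No free integrators in G(s): this is a type 0 system.
K_p = lim_{s→0} G(s) = K·18·20 / (6·9·14) = (10/21)·K.
e_ss = 2/(1 + K_p) = 42/41 ⇒ 1 + (10/21)·K = 41/21 ⇒ K = 2.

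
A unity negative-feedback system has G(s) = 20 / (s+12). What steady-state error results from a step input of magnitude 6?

System type = 0 (no poles at s=0).
K_p = lim_{s→0} G(s) = 20 / (12) = 5/3.
e_ss = 6/(1 + K_p) = 6/(8/3) = 2.25.

2.25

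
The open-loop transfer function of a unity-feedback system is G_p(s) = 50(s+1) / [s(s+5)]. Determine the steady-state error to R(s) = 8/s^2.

The open loop has one pole at the origin → type 1 system.
K_v = lim_{s→0} s·G_p(s) = 50·1 / (5) = 10.
e_ss = 8/K_v = 8/10 = 0.8.

0.8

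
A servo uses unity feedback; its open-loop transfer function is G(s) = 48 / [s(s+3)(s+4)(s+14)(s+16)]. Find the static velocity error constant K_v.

One free integrator in G(s): this is a type 1 system.
K_v = lim_{s→0} s·G(s) = 48 / (3·4·14·16) = 1/56.

1/56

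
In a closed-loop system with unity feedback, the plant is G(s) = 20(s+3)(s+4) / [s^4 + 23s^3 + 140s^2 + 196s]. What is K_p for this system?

infinity

K_p = lim_{s→0} G(s); with 1 pole at the origin the limit diverges, so K_p = ∞.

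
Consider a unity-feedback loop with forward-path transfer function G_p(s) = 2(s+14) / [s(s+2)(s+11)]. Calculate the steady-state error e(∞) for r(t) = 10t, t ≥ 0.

The open loop has one pole at the origin → type 1 system.
K_v = lim_{s→0} s·G_p(s) = 2·14 / (2·11) = 14/11.
e_ss = 10/K_v = 10/(14/11) = 55/7.

55/7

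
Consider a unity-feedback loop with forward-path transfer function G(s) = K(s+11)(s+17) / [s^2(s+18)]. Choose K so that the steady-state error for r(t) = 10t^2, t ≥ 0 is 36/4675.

System type = 2 (two poles at s=0).
K_a = lim_{s→0} s^2·G(s) = K·11·17 / (18) = (187/18)·K.
e_ss = 20/K_a = 36/4675 ⇒ K_a = 23375/9 ⇒ K = (23375/9)/(187/18) = 250.

250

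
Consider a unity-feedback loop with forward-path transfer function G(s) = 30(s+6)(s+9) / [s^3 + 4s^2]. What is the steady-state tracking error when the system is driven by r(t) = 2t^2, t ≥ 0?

The denominator has no term below 4s^2 — 2 poles at s=0, type 2.
K_a = lim_{s→0} s^2·G(s) = 30·6·9 / 4 = 405.
r(t) = 2t^2 gives R(s) = 4/s^3.
e_ss = 4/K_a = 4/405.

4/405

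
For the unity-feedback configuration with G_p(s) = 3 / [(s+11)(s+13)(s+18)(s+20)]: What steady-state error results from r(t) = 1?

17160/17161

The open loop has no poles at the origin → type 0 system.
K_p = lim_{s→0} G_p(s) = 3 / (11·13·18·20) = 1/17160.
e_ss = 1/(1 + K_p) = 1/(17161/17160) = 17160/17161.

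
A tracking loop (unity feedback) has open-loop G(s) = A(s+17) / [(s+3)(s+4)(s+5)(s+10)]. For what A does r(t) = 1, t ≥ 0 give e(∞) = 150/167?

4

The open loop has no poles at the origin → type 0 system.
K_p = lim_{s→0} G(s) = A·17 / (3·4·5·10) = (17/600)·A.
e_ss = 1/(1 + K_p) = 150/167 ⇒ 1 + (17/600)·A = 167/150 ⇒ A = 4.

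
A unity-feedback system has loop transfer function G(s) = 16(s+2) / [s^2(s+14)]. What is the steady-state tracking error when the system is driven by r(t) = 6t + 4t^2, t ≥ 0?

The open loop has two poles at the origin → type 2 system. By superposition:
  • 6t: tracked with zero error.
  • 4t^2: e_ss = 8/K_a with K_a=16/7 → 3.5.
Total e_ss = 3.5.

3.5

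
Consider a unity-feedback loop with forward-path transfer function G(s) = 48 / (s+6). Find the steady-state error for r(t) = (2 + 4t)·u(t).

No free integrators in G(s): this is a type 0 system. Treating each term separately:
  • 2: e_ss = 2/(1+K_p) with K_p=8 → 2/9.
  • 4t: a type-0 system cannot track it, e_ss → ∞.
The unbounded component dominates.

infinity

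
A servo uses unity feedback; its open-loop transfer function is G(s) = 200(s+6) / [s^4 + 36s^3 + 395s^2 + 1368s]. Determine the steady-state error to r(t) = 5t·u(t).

The denominator has no term below 1368s — 1 pole at s=0, type 1.
K_v = lim_{s→0} s·G(s) = 200·6 / 1368 = 50/57.
e_ss = 5/K_v = 5/(50/57) = 5.7.

5.7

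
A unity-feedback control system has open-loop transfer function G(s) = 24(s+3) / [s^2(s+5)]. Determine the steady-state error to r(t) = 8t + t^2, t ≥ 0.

The open loop has two poles at the origin → type 2 system. Treating each term separately:
  • 8t: tracked with zero error.
  • t^2: e_ss = 2/K_a with K_a=14.4 → 5/36.
Total e_ss = 5/36.

5/36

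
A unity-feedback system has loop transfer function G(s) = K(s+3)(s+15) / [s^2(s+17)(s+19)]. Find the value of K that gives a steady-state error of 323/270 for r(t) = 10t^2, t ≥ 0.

120

Two free integrators in G(s): this is a type 2 system.
K_a = lim_{s→0} s^2·G(s) = K·3·15 / (17·19) = (45/323)·K.
e_ss = 20/K_a = 323/270 ⇒ K_a = 5400/323 ⇒ K = (5400/323)/(45/323) = 120.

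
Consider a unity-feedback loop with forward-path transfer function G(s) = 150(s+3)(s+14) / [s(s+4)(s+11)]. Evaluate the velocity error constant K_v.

One free integrator in G(s): this is a type 1 system.
K_v = lim_{s→0} s·G(s) = 150·3·14 / (4·11) = 1575/11.

1575/11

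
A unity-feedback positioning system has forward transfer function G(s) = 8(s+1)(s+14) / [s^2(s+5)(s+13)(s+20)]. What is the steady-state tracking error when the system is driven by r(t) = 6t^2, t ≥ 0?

975/7

The open loop has two poles at the origin → type 2 system.
K_a = lim_{s→0} s^2·G(s) = 8·1·14 / (5·13·20) = 28/325.
r(t) = 6t^2 gives R(s) = 12/s^3.
e_ss = 12/K_a = 12/(28/325) = 975/7.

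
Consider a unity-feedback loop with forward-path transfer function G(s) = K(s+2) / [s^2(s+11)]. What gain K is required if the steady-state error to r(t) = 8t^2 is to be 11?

G(s) has two factors of s in the denominator, so the system is type 2.
K_a = lim_{s→0} s^2·G(s) = K·2 / (11) = (2/11)·K.
e_ss = 16/K_a = 11 ⇒ K_a = 16/11 ⇒ K = (16/11)/(2/11) = 8.

8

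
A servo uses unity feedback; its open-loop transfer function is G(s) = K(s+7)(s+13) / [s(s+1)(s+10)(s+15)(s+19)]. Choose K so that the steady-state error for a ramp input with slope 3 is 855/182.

System type = 1 (one pole at s=0).
K_v = lim_{s→0} s·G(s) = K·7·13 / (1·10·15·19) = (91/2850)·K.
e_ss = 3/K_v = 855/182 ⇒ K_v = 182/285 ⇒ K = (182/285)/(91/2850) = 20.

20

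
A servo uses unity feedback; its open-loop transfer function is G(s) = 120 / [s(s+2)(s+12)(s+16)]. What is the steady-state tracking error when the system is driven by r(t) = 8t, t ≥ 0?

25.6

One free integrator in G(s): this is a type 1 system.
K_v = lim_{s→0} s·G(s) = 120 / (2·12·16) = 0.3125.
e_ss = 8/K_v = 8/0.3125 = 25.6.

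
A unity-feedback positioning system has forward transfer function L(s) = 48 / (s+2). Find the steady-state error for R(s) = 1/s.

0.04

L(s) has no factors of s in the denominator, so the system is type 0.
K_p = lim_{s→0} L(s) = 48 / (2) = 24.
e_ss = 1/(1 + K_p) = 1/25 = 0.04.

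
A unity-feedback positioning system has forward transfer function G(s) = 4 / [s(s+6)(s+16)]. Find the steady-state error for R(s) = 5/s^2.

G(s) has one factor of s in the denominator, so the system is type 1.
K_v = lim_{s→0} s·G(s) = 4 / (6·16) = 1/24.
e_ss = 5/K_v = 5/(1/24) = 120.

120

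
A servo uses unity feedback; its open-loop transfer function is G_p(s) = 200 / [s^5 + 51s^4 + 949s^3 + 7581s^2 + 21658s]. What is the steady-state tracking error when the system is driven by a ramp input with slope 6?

649.74

The denominator has no term below 21658s — 1 pole at s=0, type 1.
K_v = lim_{s→0} s·G_p(s) = 200 / 21658 = 100/10829.
e_ss = 6/K_v = 6/(100/10829) = 649.74.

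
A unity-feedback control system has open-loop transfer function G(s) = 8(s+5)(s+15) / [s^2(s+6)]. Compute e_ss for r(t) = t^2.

G(s) has two factors of s in the denominator, so the system is type 2.
K_a = lim_{s→0} s^2·G(s) = 8·5·15 / (6) = 100.
r(t) = t^2 gives R(s) = 2/s^3.
e_ss = 2/K_a = 2/100 = 0.02.

0.02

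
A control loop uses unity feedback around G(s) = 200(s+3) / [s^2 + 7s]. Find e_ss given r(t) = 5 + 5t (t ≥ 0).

7/120

Lowest-order denominator term is 7s, so the open loop has 1 pole at the origin → type 1 system. Treating each term separately:
  • 5: tracked with zero error.
  • 5t: e_ss = 5/K_v with K_v=600/7 → 7/120.
Total e_ss = 7/120.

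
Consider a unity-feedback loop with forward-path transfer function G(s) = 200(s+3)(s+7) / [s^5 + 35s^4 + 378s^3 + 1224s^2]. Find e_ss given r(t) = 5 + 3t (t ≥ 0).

Factoring s^2 from the denominator leaves a polynomial with constant term 1224, so the system is type 2. By superposition:
  • 5: tracked with zero error.
  • 3t: tracked with zero error.
Total e_ss = 0.

0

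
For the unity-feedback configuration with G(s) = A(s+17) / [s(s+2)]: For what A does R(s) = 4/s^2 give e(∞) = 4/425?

System type = 1 (one pole at s=0).
K_v = lim_{s→0} s·G(s) = A·17 / (2) = 8.5·A.
e_ss = 4/K_v = 4/425 ⇒ K_v = 425 ⇒ A = 425/8.5 = 50.

50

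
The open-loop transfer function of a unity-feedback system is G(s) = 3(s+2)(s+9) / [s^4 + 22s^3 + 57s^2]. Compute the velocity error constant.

infinity

K_v = lim_{s→0} s·G(s); with 2 poles at the origin the limit diverges, so K_v = ∞.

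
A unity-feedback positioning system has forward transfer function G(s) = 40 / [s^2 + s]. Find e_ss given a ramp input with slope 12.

0.3

The denominator has no term below s — 1 pole at s=0, type 1.
K_v = lim_{s→0} s·G(s) = 40 / 1 = 40.
e_ss = 12/K_v = 12/40 = 0.3.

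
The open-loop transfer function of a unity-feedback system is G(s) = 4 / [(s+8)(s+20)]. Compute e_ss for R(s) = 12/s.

No free integrators in G(s): this is a type 0 system.
K_p = lim_{s→0} G(s) = 4 / (8·20) = 0.025.
e_ss = 12/(1 + K_p) = 12/1.025 = 480/41.

480/41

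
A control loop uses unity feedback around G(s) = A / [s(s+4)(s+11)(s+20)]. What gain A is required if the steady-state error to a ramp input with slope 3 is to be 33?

80

System type = 1 (one pole at s=0).
K_v = lim_{s→0} s·G(s) = A / (4·11·20) = (1/880)·A.
e_ss = 3/K_v = 33 ⇒ K_v = 1/11 ⇒ A = (1/11)/(1/880) = 80.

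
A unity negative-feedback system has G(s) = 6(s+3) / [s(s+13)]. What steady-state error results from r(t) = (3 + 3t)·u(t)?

One free integrator in G(s): this is a type 1 system. Treating each term separately:
  • 3: tracked with zero error.
  • 3t: e_ss = 3/K_v with K_v=18/13 → 13/6.
Total e_ss = 13/6.

13/6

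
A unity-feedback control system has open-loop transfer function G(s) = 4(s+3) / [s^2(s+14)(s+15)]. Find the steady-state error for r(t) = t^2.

The open loop has two poles at the origin → type 2 system.
K_a = lim_{s→0} s^2·G(s) = 4·3 / (14·15) = 2/35.
r(t) = t^2 gives R(s) = 2/s^3.
e_ss = 2/K_a = 2/(2/35) = 35.

35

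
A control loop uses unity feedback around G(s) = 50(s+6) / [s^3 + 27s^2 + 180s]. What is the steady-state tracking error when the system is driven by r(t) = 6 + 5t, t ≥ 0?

The denominator has no term below 180s — 1 pole at s=0, type 1. By superposition:
  • 6: tracked with zero error.
  • 5t: e_ss = 5/K_v with K_v=5/3 → 3.
Total e_ss = 3.

3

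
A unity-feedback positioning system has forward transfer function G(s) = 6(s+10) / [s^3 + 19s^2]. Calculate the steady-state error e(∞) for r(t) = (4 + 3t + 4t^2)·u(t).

38/15

Factoring s^2 from the denominator leaves a polynomial with constant term 19, so the system is type 2. Taking each input component in turn:
  • 4: tracked with zero error.
  • 3t: tracked with zero error.
  • 4t^2: e_ss = 8/K_a with K_a=60/19 → 38/15.
Total e_ss = 38/15.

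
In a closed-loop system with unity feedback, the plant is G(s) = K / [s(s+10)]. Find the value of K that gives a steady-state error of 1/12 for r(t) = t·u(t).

G(s) has one factor of s in the denominator, so the system is type 1.
K_v = lim_{s→0} s·G(s) = K / (10) = 0.1·K.
e_ss = 1/K_v = 1/12 ⇒ K_v = 12 ⇒ K = 12/0.1 = 120.

120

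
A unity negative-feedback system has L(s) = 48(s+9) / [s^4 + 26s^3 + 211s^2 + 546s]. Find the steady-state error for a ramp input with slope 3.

The denominator has no term below 546s — 1 pole at s=0, type 1.
K_v = lim_{s→0} s·L(s) = 48·9 / 546 = 72/91.
e_ss = 3/K_v = 3/(72/91) = 91/24.

91/24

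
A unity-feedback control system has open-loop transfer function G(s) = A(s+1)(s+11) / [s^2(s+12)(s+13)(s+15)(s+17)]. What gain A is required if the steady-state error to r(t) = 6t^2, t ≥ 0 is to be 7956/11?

60

Two free integrators in G(s): this is a type 2 system.
K_a = lim_{s→0} s^2·G(s) = A·1·11 / (12·13·15·17) = (11/39780)·A.
e_ss = 12/K_a = 7956/11 ⇒ K_a = 11/663 ⇒ A = (11/663)/(11/39780) = 60.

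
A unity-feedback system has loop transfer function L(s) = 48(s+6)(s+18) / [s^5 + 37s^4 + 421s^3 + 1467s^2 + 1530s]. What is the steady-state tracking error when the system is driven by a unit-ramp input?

The denominator has no term below 1530s — 1 pole at s=0, type 1.
K_v = lim_{s→0} s·L(s) = 48·6·18 / 1530 = 288/85.
e_ss = 1/K_v = 1/(288/85) = 85/288.

85/288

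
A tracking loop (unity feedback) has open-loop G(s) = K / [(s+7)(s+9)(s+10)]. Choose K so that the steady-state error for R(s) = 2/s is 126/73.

G(s) has no factors of s in the denominator, so the system is type 0.
K_p = lim_{s→0} G(s) = K / (7·9·10) = (1/630)·K.
e_ss = 2/(1 + K_p) = 126/73 ⇒ 1 + (1/630)·K = 73/63 ⇒ K = 100.

100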